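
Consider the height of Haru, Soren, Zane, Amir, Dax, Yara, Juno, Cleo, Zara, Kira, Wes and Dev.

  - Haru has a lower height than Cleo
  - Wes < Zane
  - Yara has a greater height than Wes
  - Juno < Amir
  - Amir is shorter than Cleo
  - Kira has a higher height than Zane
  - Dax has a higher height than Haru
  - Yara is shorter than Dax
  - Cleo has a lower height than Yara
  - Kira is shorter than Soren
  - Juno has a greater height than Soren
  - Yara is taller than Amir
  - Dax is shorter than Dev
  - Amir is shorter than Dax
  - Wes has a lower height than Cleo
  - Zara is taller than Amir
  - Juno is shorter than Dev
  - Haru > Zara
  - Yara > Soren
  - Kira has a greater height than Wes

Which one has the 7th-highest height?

Piecing the relations together gives one ordering: Wes < Zane < Kira < Soren < Juno < Amir < Zara < Haru < Cleo < Yara < Dax < Dev.
The 7th largest is Amir.

Amir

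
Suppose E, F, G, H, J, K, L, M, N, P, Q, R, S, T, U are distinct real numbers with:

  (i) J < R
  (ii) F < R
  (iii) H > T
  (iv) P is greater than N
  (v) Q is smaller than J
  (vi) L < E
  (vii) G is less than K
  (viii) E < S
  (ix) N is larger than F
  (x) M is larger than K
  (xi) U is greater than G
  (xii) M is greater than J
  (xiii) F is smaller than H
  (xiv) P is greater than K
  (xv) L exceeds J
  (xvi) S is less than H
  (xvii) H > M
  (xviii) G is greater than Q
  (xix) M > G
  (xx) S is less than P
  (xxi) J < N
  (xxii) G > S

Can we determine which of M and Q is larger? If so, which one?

Q < J and J < L give Q < L.
Then L < E extends the chain to E.
Then E < S extends the chain to S.
Then S < G extends the chain to G.
Then G < K extends the chain to K.
With K < M: Q < J < L < E < S < G < K < M.
So M is larger.

M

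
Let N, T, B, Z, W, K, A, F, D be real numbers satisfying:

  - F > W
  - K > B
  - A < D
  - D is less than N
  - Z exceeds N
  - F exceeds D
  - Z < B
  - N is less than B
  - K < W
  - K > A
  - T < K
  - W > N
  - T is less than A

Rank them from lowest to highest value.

Nothing is placed below T, so it is least; from there T < A; A < D; D < N; N < Z; Z < B; B < K; K < W; W < F, each given directly.

T < A < D < N < Z < B < K < W < F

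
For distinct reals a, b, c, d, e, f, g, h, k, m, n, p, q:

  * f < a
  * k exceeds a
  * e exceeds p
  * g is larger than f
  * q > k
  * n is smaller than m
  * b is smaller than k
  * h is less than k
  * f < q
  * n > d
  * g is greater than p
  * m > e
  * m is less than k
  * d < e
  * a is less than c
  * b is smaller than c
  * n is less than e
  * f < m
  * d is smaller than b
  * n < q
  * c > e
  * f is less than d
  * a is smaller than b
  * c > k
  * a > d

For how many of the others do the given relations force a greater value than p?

From p the given relations immediately reach e, g.
From those, m, c — 4 in total.
From those, k — 5 in total.
From those, q — 6 in total.
Nothing else is reachable above p; 6 in all.

6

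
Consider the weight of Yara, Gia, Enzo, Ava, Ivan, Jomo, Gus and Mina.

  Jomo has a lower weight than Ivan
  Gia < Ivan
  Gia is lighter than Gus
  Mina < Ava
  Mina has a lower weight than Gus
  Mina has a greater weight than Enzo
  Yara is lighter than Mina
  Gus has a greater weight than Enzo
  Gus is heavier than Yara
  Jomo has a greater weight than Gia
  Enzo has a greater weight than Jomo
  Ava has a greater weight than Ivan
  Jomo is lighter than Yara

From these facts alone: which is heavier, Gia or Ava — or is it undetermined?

The relevant relations are Gia < Jomo; Jomo < Enzo; Enzo < Mina; Mina < Ava.
Chaining these gives Gia < Jomo < Enzo < Mina < Ava.
So Ava is heavier.

Ava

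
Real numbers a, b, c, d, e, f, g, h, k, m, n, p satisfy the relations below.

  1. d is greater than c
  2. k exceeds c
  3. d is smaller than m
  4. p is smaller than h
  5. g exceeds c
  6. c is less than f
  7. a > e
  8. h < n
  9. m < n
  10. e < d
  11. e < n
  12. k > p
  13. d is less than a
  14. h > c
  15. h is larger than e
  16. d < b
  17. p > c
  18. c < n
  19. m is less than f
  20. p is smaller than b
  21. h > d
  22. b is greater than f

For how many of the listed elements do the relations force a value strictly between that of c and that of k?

1

Chaining upward from c reaches: p, d, g, m, f, b, a, h, n.
Chaining downward from k reaches: p.
Strictly between c and k are those in both lists: p — 1 element.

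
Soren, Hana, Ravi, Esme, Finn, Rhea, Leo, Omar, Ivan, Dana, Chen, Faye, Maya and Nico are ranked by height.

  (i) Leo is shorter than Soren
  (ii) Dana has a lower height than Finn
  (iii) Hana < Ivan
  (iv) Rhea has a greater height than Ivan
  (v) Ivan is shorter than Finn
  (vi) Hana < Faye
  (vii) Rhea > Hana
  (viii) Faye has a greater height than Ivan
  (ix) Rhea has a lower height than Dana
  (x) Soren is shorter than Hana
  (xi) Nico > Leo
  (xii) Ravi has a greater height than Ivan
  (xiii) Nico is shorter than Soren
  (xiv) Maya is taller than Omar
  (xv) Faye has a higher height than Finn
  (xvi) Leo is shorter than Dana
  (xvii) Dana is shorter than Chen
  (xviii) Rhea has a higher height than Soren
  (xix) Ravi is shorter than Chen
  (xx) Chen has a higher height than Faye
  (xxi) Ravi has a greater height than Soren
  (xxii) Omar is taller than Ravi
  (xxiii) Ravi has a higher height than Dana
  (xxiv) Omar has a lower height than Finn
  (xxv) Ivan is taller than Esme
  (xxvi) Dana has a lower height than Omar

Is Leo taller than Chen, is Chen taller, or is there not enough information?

Chen

Following the relations from Leo: Leo < Nico < Soren < Hana < Ivan < Rhea < Dana < Ravi < Omar < Finn < Faye < Chen.
So Chen is taller.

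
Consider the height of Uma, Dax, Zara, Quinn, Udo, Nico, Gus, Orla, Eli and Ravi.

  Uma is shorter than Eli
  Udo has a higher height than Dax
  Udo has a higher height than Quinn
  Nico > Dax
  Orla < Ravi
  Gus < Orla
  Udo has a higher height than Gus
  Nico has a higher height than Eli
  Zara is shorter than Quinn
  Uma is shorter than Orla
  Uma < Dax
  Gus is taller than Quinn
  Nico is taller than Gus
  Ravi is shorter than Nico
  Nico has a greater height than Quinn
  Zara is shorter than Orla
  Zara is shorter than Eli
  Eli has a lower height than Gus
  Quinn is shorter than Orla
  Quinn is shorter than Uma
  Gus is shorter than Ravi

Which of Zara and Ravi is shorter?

The relevant relations are Zara < Quinn; Quinn < Uma; Uma < Eli; Eli < Gus; Gus < Orla; Orla < Ravi.
Together: Zara < Quinn < Uma < Eli < Gus < Orla < Ravi.
So Zara < Ravi; Zara is the shorter of the two.

Zara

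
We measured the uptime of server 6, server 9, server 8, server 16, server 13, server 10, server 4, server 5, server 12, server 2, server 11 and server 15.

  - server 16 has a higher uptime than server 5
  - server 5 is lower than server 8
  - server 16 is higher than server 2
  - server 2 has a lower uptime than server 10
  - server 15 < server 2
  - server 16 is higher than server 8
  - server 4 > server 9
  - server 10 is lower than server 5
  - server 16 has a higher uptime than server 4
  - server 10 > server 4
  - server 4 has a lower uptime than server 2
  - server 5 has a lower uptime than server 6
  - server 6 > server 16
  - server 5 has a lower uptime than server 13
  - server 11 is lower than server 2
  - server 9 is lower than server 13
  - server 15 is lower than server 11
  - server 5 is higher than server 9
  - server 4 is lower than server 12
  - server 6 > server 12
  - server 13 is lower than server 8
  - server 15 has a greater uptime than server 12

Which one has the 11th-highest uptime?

server 4

Chaining the given pairs: server 9 < server 4 < server 12 < server 15 < server 11 < server 2 < server 10 < server 5 < server 13 < server 8 < server 16 < server 6.
Counting 11 from the largest end gives server 4.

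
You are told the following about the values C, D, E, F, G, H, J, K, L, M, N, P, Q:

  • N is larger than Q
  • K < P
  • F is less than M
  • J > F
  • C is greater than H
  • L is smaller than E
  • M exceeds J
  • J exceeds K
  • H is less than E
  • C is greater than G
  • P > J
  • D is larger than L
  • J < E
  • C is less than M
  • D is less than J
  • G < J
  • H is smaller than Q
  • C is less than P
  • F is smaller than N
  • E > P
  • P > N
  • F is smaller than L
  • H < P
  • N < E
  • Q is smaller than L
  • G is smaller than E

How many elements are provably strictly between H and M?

The relations place H below M. An element lies strictly between them when it is forced above H and also forced below M.
Above H: {Q, C, N, L, D, J, P, E}. Below M: {Q, G, K, C, F, L, D, J}.
Intersection: {Q, C, L, D, J} — 5.

5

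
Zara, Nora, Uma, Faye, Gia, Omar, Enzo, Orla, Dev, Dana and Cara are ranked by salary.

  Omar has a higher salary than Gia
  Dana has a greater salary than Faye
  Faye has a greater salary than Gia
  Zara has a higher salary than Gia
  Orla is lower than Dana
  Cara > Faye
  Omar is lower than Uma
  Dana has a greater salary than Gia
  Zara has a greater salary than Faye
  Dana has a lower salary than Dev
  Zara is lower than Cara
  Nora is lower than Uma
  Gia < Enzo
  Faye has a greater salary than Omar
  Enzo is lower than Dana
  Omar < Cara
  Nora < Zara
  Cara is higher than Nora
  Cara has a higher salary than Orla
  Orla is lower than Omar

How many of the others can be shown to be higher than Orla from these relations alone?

7

The elements the relations force above Orla are Omar, Faye, Zara, Dana, Cara, Uma, Dev — no chain reaches any other.
That is 7.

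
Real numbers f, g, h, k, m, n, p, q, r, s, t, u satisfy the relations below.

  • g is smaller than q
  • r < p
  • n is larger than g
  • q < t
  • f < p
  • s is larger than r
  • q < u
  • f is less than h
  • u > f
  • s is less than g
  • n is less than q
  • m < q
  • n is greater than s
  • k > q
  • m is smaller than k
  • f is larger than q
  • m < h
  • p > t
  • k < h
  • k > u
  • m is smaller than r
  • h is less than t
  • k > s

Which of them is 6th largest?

Piecing the relations together gives one ordering: m < r < s < g < n < q < f < u < k < h < t < p.
Counting 6 from the largest end gives f.

f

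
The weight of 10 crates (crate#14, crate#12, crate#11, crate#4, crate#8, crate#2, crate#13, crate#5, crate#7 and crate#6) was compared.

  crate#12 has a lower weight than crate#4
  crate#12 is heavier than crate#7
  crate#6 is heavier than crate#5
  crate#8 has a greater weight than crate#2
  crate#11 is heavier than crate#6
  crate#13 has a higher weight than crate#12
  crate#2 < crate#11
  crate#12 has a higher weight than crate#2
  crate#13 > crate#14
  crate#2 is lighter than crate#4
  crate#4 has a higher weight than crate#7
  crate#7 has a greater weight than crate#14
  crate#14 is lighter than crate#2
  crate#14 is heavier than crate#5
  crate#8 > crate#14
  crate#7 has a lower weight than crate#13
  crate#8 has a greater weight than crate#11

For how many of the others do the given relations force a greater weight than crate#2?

From crate#2 the given relations immediately reach crate#11, crate#8, crate#12, crate#4.
From those, crate#13 — 5 in total.
Nothing else is reachable above crate#2; 5 in all.

5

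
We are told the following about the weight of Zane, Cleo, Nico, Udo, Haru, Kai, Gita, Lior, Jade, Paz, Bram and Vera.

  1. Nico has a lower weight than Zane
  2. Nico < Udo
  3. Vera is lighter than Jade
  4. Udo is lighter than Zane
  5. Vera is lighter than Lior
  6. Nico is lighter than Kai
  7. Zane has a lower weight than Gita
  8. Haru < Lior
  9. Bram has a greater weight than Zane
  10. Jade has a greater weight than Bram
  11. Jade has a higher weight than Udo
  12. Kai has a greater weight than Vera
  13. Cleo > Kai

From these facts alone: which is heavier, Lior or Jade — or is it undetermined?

undetermined

Following every chain through Lior: below Lior we get Vera, Haru.
Jade is not reached, and no chain runs the other way from Jade to Lior.
So the given relations leave the order of Lior and Jade undetermined.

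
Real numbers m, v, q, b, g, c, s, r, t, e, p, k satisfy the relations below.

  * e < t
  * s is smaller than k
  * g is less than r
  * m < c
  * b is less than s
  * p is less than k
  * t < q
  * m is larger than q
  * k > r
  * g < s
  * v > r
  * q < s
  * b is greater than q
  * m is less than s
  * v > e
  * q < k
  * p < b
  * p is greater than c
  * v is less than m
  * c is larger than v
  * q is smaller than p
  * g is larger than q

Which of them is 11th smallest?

The consecutive relations fix a unique order: e < t < q < g < r < v < m < c < p < b < s < k.
Counting 11 from the smallest end gives s.

s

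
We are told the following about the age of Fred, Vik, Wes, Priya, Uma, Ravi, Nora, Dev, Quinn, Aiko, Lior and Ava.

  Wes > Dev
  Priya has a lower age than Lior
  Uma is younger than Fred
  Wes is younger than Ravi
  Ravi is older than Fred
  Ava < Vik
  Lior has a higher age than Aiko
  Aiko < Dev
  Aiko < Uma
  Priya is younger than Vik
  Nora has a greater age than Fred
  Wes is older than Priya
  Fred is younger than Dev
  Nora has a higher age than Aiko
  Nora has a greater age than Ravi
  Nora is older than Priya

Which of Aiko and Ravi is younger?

Chaining the given relations: Aiko < Uma < Fred < Dev < Wes < Ravi.
So Aiko < Ravi; Aiko is the younger of the two.

Aiko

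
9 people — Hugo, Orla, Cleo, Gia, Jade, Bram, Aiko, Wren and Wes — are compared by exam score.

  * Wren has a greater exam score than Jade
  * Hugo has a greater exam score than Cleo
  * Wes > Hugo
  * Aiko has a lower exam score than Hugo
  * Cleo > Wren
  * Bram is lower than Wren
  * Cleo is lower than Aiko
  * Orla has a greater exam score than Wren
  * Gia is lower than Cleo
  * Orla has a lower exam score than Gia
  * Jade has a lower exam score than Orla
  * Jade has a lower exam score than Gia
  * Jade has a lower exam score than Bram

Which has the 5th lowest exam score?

Gia

The consecutive relations fix a unique order: Jade < Bram < Wren < Orla < Gia < Cleo < Aiko < Hugo < Wes.
The 5th smallest is Gia.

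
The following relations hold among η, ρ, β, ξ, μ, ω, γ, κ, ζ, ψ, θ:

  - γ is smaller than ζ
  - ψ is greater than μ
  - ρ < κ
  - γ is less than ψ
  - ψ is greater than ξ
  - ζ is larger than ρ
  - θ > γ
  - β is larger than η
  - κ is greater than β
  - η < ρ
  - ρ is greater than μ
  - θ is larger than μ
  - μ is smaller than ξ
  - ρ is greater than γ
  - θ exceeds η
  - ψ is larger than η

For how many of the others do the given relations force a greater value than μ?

From μ the given relations immediately reach ξ, ρ, ψ, θ.
From those, κ, ζ — 6 in total.
Nothing else is reachable above μ; 6 in all.

6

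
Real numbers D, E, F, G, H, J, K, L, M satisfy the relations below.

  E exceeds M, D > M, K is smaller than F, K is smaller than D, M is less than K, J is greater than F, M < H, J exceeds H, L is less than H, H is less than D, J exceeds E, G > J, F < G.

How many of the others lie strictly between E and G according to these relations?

Chaining upward from E reaches: J.
Chaining downward from G reaches: M, K, L, F, H, J.
Strictly between E and G are those in both lists: J — 1 element.

1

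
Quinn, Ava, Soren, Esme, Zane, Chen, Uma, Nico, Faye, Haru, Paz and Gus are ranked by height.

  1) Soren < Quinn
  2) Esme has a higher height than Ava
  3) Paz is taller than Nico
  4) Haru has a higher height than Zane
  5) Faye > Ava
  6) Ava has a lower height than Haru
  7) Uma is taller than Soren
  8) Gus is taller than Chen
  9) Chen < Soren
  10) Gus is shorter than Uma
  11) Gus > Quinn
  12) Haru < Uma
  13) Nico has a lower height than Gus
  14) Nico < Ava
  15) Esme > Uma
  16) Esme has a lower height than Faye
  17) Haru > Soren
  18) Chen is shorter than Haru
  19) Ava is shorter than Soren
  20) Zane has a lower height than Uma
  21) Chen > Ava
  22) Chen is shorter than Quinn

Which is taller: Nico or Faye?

Faye

Following the relations from Nico: Nico < Ava < Soren < Quinn < Gus < Uma < Esme < Faye.
So Nico < Faye; Faye is the taller of the two.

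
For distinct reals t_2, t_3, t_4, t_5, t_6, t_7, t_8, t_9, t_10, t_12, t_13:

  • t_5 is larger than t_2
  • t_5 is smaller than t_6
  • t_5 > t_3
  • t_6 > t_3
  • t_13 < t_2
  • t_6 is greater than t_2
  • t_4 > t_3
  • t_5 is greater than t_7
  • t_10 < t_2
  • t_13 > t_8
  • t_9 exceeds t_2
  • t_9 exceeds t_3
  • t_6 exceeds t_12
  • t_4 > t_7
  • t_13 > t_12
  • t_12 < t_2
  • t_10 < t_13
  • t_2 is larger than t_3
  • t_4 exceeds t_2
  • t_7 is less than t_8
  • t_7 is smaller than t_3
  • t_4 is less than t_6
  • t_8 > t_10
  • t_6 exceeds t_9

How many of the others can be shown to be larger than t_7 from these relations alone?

8

Directly above t_7: t_8, t_3, t_4, t_5.
One step further: t_13, t_2, t_9, t_6 (8 so far).
Nothing else is reachable above t_7; 8 in all.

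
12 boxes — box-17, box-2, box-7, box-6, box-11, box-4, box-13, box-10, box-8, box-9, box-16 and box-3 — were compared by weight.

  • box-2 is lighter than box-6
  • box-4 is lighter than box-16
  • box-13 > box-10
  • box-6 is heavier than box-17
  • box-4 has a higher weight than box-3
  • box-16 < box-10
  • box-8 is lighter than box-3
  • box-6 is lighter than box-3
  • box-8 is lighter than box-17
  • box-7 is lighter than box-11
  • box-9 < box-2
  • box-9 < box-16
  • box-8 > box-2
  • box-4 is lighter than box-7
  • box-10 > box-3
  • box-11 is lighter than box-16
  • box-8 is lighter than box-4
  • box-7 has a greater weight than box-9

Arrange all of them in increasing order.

box-9 < box-2 < box-8 < box-17 < box-6 < box-3 < box-4 < box-7 < box-11 < box-16 < box-10 < box-13

Nothing is placed below box-9, so it is least; from there box-9 < box-2; box-2 < box-8; box-8 < box-17; box-17 < box-6; box-6 < box-3; box-3 < box-4; box-4 < box-7; box-7 < box-11; box-11 < box-16; box-16 < box-10; box-10 < box-13, each given directly.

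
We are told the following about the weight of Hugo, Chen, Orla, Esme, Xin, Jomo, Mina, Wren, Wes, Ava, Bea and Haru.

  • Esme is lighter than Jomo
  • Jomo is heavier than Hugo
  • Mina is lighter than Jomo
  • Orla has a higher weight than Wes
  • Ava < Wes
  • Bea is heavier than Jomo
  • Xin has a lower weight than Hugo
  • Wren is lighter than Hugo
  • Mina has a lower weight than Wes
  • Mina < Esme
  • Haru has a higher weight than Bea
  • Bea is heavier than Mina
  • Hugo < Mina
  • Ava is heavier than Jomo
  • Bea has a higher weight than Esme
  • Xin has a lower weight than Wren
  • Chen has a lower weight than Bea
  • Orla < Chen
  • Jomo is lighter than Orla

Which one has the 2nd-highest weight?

Piecing the relations together gives one ordering: Xin < Wren < Hugo < Mina < Esme < Jomo < Ava < Wes < Orla < Chen < Bea < Haru.
Counting 2 from the largest end gives Bea.

Bea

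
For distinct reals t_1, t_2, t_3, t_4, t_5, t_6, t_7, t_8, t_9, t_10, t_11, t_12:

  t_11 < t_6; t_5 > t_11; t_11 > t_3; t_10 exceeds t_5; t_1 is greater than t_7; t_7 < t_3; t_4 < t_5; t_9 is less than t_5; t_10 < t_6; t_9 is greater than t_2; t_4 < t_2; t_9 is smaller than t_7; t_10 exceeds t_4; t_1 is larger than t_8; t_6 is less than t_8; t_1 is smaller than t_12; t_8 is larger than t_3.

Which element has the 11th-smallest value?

Piecing the relations together gives one ordering: t_4 < t_2 < t_9 < t_7 < t_3 < t_11 < t_5 < t_10 < t_6 < t_8 < t_1 < t_12.
The 11th smallest is t_1.

t_1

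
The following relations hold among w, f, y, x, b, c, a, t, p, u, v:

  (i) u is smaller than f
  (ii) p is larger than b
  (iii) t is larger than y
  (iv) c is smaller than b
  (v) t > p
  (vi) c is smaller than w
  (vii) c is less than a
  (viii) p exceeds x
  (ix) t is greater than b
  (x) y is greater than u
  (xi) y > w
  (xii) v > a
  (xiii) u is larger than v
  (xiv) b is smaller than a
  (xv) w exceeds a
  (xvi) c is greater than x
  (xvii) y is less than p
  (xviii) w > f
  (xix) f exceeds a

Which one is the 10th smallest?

p

Piecing the relations together gives one ordering: x < c < b < a < v < u < f < w < y < p < t.
Counting 10 from the smallest end gives p.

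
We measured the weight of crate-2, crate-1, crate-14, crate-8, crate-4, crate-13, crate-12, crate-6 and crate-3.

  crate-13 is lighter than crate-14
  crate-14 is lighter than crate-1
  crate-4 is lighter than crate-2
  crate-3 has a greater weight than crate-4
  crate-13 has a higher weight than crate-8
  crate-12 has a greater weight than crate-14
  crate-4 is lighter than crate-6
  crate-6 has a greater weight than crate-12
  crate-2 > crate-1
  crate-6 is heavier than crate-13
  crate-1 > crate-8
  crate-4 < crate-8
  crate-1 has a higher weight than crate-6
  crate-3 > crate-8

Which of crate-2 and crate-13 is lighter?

crate-13

Link the given pairs in sequence: crate-13 < crate-14; crate-14 < crate-12; crate-12 < crate-6; crate-6 < crate-1; crate-1 < crate-2.
Chaining these gives crate-13 < crate-14 < crate-12 < crate-6 < crate-1 < crate-2.
So crate-13 < crate-2; crate-13 is the lighter of the two.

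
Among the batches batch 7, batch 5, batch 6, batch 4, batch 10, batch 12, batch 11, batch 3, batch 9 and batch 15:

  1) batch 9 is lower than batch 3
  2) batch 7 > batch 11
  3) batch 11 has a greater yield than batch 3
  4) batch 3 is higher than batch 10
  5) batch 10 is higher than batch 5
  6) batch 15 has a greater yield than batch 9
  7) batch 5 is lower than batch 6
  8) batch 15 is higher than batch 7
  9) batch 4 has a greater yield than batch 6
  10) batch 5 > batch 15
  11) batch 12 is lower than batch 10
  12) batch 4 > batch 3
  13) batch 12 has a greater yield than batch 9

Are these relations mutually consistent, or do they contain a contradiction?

Chaining the given relations yields batch 10 < batch 3 < batch 11 < batch 7 < batch 15 < batch 5, so batch 10 < batch 5. But one relation states batch 5 < batch 10. These cannot both hold.

inconsistent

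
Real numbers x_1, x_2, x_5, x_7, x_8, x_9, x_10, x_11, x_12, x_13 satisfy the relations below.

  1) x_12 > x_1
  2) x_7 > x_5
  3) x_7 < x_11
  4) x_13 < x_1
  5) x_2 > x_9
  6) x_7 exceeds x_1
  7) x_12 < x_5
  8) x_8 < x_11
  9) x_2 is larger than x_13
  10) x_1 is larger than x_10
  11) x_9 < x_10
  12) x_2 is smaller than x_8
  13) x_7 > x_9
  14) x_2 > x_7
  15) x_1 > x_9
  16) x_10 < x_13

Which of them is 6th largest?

The consecutive relations fix a unique order: x_9 < x_10 < x_13 < x_1 < x_12 < x_5 < x_7 < x_2 < x_8 < x_11.
Counting 6 from the largest end gives x_12.

x_12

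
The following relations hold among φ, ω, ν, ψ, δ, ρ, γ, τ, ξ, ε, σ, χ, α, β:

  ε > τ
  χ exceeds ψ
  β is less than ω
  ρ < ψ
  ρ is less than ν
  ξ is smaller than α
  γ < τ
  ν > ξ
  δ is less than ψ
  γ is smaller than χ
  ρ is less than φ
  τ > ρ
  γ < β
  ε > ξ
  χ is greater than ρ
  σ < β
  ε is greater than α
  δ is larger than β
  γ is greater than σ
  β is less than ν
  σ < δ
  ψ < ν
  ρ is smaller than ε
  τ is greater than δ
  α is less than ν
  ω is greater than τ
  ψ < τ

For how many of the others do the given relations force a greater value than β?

7

From β the given relations immediately reach δ, ν, ω.
From those, ψ, τ — 5 in total.
From those, χ, ε — 7 in total.
No other element is forced above β by the given relations, so the count is 7.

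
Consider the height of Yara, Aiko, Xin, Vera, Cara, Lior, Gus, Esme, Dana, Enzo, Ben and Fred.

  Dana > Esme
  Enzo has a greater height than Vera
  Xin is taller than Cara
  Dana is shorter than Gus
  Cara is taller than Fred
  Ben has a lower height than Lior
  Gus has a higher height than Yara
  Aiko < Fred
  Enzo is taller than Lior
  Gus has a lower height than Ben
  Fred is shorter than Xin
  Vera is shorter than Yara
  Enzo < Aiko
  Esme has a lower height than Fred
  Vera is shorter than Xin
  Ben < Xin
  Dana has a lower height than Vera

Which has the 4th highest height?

Chaining the given pairs: Esme < Dana < Vera < Yara < Gus < Ben < Lior < Enzo < Aiko < Fred < Cara < Xin.
Counting 4 from the largest end gives Aiko.

Aiko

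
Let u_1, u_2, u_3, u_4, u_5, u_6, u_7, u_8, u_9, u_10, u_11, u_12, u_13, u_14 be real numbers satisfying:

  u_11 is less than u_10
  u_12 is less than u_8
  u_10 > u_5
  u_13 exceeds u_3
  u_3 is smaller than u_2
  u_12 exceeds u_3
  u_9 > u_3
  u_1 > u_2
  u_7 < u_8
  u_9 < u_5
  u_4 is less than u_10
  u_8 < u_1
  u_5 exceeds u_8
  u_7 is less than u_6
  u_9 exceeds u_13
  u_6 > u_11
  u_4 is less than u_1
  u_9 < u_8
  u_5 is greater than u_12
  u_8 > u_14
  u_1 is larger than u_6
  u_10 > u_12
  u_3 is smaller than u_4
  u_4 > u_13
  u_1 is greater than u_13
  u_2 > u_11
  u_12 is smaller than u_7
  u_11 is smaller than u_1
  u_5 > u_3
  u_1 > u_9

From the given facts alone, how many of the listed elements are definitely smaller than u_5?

7

The elements the relations force below u_5 are u_3, u_12, u_13, u_7, u_14, u_9, u_8 — no chain reaches any other.
That is 7.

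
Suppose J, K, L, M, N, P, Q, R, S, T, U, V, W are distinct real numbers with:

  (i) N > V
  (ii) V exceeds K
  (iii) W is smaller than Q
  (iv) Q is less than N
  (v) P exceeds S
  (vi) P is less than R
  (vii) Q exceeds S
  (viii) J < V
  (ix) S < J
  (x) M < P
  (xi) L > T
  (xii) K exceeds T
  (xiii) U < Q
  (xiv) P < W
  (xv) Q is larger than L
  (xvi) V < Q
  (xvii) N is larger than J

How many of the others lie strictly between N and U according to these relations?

1

The relations place U below N. An element lies strictly between them when it is forced above U and also forced below N.
Above U: {Q}. Below N: {S, T, K, J, V, M, P, W, L, Q}.
Intersection: {Q} — 1.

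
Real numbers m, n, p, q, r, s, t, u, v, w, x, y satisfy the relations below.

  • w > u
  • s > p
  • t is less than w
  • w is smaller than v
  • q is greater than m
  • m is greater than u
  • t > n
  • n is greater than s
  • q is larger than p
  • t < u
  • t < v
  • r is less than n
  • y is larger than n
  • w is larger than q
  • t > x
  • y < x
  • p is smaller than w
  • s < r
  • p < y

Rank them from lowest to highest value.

Nothing is placed below p, so it is least; from there p < s; s < r; r < n; n < y; y < x; x < t; t < u; u < m; m < q; q < w; w < v, each given directly.

p < s < r < n < y < x < t < u < m < q < w < v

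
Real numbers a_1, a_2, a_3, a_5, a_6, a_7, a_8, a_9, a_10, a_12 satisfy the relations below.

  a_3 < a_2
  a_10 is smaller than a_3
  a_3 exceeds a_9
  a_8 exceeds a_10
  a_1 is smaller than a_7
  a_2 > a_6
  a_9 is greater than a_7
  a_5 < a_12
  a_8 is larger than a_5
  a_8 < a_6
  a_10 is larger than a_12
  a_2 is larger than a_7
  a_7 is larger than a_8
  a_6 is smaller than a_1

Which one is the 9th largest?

Chaining the given pairs: a_5 < a_12 < a_10 < a_8 < a_6 < a_1 < a_7 < a_9 < a_3 < a_2.
Counting 9 from the largest end gives a_12.

a_12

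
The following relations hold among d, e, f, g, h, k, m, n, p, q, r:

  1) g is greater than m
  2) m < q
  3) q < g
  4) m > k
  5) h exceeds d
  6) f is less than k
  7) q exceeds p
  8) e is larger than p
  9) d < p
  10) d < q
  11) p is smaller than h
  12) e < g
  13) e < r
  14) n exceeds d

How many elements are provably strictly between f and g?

3

The relations place f below g. An element lies strictly between them when it is forced above f and also forced below g.
Above f: {k, m, q}. Below g: {d, p, e, k, m, q}.
Intersection: {k, m, q} — 3.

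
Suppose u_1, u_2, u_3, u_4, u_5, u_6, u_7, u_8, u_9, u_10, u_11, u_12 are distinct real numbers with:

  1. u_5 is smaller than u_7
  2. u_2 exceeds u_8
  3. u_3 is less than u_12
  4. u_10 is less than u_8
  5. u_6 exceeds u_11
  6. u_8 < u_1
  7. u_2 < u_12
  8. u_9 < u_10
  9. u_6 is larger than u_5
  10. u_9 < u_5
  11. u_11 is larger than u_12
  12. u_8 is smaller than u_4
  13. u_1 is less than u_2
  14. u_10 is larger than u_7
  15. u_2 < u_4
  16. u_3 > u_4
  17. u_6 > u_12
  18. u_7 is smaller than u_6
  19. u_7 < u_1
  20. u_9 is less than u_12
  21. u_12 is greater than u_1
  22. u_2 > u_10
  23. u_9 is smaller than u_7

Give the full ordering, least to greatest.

The consecutive links are each given: u_9 < u_5; u_5 < u_7; u_7 < u_10; u_10 < u_8; u_8 < u_1; u_1 < u_2; u_2 < u_4; u_4 < u_3; u_3 < u_12; u_12 < u_11; u_11 < u_6.

u_9 < u_5 < u_7 < u_10 < u_8 < u_1 < u_2 < u_4 < u_3 < u_12 < u_11 < u_6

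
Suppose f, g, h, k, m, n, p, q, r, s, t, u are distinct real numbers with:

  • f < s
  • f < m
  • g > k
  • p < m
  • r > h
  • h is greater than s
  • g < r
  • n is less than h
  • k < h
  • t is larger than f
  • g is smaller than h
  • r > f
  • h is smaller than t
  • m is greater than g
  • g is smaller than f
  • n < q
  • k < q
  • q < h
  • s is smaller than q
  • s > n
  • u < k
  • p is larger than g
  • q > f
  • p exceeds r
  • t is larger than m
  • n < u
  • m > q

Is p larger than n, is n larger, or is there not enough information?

p

n < u and u < k give n < k.
With k < g: n < u < k < g.
With g < f: n < u < k < g < f.
Then f < s extends the chain to s.
Then s < q extends the chain to q.
Then q < h extends the chain to h.
Then h < r extends the chain to r.
With r < p: n < u < k < g < f < s < q < h < r < p.
So p is larger.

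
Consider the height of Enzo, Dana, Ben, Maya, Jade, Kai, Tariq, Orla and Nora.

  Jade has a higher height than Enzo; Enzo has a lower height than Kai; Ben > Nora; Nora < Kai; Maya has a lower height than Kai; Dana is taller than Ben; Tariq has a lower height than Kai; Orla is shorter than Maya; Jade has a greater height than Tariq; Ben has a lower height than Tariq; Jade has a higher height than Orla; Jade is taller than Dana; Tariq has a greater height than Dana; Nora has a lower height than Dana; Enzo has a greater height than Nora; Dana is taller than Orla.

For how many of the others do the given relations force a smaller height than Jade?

The elements the relations force below Jade are Nora, Enzo, Ben, Orla, Dana, Tariq — no chain reaches any other.
That is 6.

6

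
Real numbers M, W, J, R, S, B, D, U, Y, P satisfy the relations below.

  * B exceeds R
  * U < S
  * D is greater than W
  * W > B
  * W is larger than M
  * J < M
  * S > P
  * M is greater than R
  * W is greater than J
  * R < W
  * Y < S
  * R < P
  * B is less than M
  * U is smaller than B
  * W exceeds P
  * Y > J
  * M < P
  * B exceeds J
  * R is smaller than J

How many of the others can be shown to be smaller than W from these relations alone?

6

From W the given relations immediately reach R, J, B, M, P.
From those, U — 6 in total.
No other element is forced below W by the given relations, so the count is 6.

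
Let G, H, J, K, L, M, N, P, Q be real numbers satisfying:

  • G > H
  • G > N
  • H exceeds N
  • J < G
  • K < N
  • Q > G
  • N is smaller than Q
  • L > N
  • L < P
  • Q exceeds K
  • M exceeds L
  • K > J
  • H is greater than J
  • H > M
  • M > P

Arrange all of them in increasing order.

The consecutive links are each given: J < K; K < N; N < L; L < P; P < M; M < H; H < G; G < Q.

J < K < N < L < P < M < H < G < Q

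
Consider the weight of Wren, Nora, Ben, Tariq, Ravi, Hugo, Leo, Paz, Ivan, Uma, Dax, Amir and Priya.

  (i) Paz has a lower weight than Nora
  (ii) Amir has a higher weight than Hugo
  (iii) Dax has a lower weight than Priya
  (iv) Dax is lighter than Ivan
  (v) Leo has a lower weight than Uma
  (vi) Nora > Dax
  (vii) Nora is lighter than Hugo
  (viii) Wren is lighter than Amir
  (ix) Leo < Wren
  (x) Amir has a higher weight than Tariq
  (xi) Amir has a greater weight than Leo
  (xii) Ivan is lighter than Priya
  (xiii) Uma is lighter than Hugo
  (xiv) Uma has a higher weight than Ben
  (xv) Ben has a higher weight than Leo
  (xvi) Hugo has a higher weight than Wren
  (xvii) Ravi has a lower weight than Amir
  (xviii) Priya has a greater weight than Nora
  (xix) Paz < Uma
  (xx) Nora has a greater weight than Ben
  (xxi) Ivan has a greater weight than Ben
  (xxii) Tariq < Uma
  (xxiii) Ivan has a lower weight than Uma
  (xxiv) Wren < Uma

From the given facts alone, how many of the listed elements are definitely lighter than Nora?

4

Directly below Nora: Ben, Paz, Dax.
One step further: Leo (4 so far).
Nothing else is reachable below Nora; 4 in all.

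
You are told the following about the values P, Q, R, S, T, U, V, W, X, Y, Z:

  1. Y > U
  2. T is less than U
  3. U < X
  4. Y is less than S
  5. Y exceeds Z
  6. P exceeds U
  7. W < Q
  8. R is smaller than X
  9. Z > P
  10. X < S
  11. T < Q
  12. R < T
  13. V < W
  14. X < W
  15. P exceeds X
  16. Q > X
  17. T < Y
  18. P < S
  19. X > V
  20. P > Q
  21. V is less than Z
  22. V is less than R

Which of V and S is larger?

S

Following the relations from V: V < R < T < U < X < W < Q < P < Z < Y < S.
So V < S; S is the larger of the two.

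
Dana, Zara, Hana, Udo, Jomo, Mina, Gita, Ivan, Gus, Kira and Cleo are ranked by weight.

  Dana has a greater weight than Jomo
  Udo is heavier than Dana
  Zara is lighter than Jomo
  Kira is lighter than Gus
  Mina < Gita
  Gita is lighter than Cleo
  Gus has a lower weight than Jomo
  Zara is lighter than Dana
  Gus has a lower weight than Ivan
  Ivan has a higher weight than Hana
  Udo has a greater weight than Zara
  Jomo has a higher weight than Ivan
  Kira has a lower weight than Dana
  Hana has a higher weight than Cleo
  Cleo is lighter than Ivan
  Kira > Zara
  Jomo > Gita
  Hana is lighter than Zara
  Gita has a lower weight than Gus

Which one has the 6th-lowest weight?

Piecing the relations together gives one ordering: Mina < Gita < Cleo < Hana < Zara < Kira < Gus < Ivan < Jomo < Dana < Udo.
The 6th smallest is Kira.

Kira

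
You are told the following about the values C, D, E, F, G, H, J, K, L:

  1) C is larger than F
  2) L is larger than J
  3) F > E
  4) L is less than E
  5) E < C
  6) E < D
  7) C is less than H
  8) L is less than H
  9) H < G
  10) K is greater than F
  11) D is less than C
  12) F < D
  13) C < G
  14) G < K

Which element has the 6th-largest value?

The consecutive relations fix a unique order: J < L < E < F < D < C < H < G < K.
The 6th largest is F.

F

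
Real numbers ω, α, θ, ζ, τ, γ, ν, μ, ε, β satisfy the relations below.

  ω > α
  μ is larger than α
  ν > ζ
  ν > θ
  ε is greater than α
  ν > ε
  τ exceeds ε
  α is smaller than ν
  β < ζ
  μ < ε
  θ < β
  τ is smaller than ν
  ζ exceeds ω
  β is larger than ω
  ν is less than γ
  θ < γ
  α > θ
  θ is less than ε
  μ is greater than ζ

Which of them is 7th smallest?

ε

Piecing the relations together gives one ordering: θ < α < ω < β < ζ < μ < ε < τ < ν < γ.
Counting 7 from the smallest end gives ε.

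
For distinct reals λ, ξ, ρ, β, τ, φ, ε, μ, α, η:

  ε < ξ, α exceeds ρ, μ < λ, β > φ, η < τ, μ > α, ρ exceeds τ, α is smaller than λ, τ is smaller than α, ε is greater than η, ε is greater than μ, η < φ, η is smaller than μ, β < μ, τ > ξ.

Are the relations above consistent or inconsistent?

We have α < μ stated directly, yet also μ < ε < ξ < τ < ρ < α by chaining the others — so μ < α. Contradiction.

inconsistent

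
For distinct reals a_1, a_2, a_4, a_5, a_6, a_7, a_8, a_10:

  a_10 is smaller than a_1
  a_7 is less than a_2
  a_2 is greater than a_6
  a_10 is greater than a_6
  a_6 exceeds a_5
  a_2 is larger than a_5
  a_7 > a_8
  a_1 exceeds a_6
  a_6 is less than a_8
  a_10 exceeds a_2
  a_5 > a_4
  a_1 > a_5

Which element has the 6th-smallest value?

a_2

The consecutive relations fix a unique order: a_4 < a_5 < a_6 < a_8 < a_7 < a_2 < a_10 < a_1.
Counting 6 from the smallest end gives a_2.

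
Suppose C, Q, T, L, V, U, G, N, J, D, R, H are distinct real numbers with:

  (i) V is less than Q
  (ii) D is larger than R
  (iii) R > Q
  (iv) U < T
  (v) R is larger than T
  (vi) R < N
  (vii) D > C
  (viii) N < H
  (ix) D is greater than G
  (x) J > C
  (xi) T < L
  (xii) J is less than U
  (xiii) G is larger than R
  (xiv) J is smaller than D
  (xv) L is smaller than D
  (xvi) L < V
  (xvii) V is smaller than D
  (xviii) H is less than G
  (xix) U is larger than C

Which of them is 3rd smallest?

U

The consecutive relations fix a unique order: C < J < U < T < L < V < Q < R < N < H < G < D.
Counting 3 from the smallest end gives U.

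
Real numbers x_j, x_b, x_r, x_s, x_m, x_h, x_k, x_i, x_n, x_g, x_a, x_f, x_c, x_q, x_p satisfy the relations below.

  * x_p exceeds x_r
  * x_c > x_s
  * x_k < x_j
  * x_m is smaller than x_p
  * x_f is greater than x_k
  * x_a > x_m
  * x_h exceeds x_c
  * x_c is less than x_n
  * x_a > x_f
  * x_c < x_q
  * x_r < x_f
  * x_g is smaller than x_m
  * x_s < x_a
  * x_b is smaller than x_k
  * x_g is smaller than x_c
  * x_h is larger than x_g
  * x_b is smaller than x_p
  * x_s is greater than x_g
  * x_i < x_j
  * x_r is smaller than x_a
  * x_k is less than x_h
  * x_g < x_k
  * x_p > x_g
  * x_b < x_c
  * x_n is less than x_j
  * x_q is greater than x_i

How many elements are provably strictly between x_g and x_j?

4

The relations place x_g below x_j. An element lies strictly between them when it is forced above x_g and also forced below x_j.
Above x_g: {x_s, x_m, x_k, x_c, x_q, x_f, x_n, x_h, x_p, x_a}. Below x_j: {x_b, x_s, x_i, x_k, x_c, x_n}.
Intersection: {x_s, x_k, x_c, x_n} — 4.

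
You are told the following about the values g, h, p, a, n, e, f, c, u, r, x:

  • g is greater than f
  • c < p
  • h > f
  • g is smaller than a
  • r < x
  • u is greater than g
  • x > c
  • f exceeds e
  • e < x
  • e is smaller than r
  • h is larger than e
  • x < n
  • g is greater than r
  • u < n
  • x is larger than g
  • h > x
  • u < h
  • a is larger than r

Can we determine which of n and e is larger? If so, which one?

n

e < r < g < u < n, by transitivity through r, g, u.
So n is larger.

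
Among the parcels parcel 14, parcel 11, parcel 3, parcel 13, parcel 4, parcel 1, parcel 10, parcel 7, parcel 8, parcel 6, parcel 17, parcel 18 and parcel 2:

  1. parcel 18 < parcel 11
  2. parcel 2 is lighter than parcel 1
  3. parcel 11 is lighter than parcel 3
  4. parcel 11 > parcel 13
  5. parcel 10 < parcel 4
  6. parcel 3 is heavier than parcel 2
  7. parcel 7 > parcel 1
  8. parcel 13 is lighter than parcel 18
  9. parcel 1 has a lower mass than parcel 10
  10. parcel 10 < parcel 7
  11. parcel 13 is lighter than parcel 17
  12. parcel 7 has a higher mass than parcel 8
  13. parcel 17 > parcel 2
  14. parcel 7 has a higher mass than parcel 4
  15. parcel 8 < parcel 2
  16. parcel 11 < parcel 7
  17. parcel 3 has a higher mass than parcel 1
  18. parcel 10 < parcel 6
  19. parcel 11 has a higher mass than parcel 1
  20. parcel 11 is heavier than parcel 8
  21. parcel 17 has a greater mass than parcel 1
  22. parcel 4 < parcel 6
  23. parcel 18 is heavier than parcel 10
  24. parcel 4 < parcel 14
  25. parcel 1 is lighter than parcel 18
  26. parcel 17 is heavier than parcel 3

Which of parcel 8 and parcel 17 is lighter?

Following the relations from parcel 8: parcel 8 < parcel 2 < parcel 1 < parcel 10 < parcel 18 < parcel 11 < parcel 3 < parcel 17.
So parcel 8 < parcel 17; parcel 8 is the lighter of the two.

parcel 8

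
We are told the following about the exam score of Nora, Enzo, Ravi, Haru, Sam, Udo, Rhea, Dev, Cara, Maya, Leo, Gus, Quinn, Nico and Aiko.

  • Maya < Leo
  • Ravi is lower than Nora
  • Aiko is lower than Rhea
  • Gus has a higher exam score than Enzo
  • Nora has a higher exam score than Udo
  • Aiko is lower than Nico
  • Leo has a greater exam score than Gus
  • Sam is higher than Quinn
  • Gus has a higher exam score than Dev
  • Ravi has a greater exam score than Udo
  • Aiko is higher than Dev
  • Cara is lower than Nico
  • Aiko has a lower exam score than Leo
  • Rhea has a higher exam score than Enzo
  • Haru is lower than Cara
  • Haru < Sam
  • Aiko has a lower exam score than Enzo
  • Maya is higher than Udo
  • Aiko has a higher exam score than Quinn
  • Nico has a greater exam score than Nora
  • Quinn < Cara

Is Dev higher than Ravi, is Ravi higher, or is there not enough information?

Following every chain through Dev: above Dev we get Aiko, Enzo, Rhea, Nico, Gus, Leo.
Ravi is not reached, and no chain runs the other way from Ravi to Dev.
So the given relations leave the order of Dev and Ravi undetermined.

undetermined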